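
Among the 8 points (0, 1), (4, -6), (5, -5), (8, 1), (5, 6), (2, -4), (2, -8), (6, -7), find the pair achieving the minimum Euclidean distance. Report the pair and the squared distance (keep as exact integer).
Pair = ((4, -6), (5, -5)); squared distance = 2

Compute all C(8, 2) = 28 pairwise squared distances (x_i − x_j)² + (y_i − y_j)². The minimum is 2, attained by the pair ((4, -6), (5, -5)).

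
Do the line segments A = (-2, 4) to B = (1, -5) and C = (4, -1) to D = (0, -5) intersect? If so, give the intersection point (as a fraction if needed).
Yes; intersection at (3/4, -17/4) (t = 11/12 on AB, s = 13/16 on CD)

Parametrize AB as A + t(B − A) = (-2 + 3 t, 4 + -9 t) and CD as C + s(D − C) = (4 + -4 s, -1 + -4 s). Solve the linear system for (t, s). Determinant = 48 ≠ 0, so a unique intersection of the containing lines exists. Solution: t = 11/12, s = 13/16 — both in [0, 1], so the segments cross. Intersection point: (3/4, -17/4).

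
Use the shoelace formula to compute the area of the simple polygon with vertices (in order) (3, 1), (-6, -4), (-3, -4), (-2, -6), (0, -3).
Area = 31/2

Shoelace formula: Area = (1/2) |Σ_i (x_i · y_{i+1} − x_{i+1} · y_i)| (indices mod n). Compute each cross term:
  (3)(-4) − (-6)(1) = -6
  (-6)(-4) − (-3)(-4) = 12
  (-3)(-6) − (-2)(-4) = 10
  (-2)(-3) − (0)(-6) = 6
  (0)(1) − (3)(-3) = 9
Sum = 31, so (signed) Area = 31/2 = 31/2, |Area| = 31/2.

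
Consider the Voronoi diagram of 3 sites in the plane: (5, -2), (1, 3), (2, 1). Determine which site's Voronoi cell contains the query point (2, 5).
Nearest site = (1, 3)

The Voronoi cell of site s contains exactly those query points closer to s than to any other site. Compute squared distances from q = (2, 5) to each site:
  (1 − 2)² + (3 − 5)² = 5
  (2 − 2)² + (1 − 5)² = 16
  (5 − 2)² + (-2 − 5)² = 58
Minimum is attained by (1, 3), so q lies in its Voronoi cell.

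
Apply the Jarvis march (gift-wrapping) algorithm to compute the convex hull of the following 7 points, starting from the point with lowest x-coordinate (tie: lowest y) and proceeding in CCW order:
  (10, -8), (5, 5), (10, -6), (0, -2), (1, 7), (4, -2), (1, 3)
Hull (CCW) = [(0, -2), (10, -8), (10, -6), (5, 5), (1, 7)]

Jarvis march: at each step, from the current hull vertex p, select the next vertex q as the point such that every other point lies strictly to the left of (or on) the directed line p → q. (Equivalently: for every other point r, the cross product (q − p) × (r − p) ≥ 0.)
Starting point (lowest x, tie lowest y): (0, -2). Wrap until returning to start. Resulting hull: (0, -2), (10, -8), (10, -6), (5, 5), (1, 7).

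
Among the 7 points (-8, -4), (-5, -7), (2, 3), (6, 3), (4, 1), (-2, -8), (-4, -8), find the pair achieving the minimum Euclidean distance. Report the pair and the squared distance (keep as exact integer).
Pair = ((-5, -7), (-4, -8)); squared distance = 2

Compute all C(7, 2) = 21 pairwise squared distances (x_i − x_j)² + (y_i − y_j)². The minimum is 2, attained by the pair ((-5, -7), (-4, -8)).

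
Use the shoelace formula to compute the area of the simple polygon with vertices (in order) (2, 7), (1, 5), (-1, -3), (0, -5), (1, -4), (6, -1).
Area = 41

Shoelace formula: Area = (1/2) |Σ_i (x_i · y_{i+1} − x_{i+1} · y_i)| (indices mod n). Compute each cross term:
  (2)(5) − (1)(7) = 3
  (1)(-3) − (-1)(5) = 2
  (-1)(-5) − (0)(-3) = 5
  (0)(-4) − (1)(-5) = 5
  (1)(-1) − (6)(-4) = 23
  (6)(7) − (2)(-1) = 44
Sum = 82, so (signed) Area = 82/2 = 41, |Area| = 41.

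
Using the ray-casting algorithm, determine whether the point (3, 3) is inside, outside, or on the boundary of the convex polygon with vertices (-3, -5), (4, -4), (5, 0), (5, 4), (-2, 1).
The point (3, 3) lies strictly inside the polygon

Cast a horizontal ray to the right from the query point and count how many polygon edges it crosses (each edge strictly once or zero times, handled with the usual half-open convention). 
Parity of crossings → odd ⇒ inside.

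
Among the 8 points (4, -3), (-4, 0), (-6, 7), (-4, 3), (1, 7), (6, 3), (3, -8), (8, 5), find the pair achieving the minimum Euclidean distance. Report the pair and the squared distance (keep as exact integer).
Pair = ((6, 3), (8, 5)); squared distance = 8

Compute all C(8, 2) = 28 pairwise squared distances (x_i − x_j)² + (y_i − y_j)². The minimum is 8, attained by the pair ((6, 3), (8, 5)).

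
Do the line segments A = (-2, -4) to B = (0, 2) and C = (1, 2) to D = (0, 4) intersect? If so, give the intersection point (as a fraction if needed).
No (intersection of containing lines falls outside at least one segment)

Parametrize and solve: t = 6/5, s = 3/5. At least one of these is outside [0, 1], so the segments do not intersect.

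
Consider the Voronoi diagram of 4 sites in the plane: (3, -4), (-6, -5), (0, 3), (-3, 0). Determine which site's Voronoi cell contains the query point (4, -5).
Nearest site = (3, -4)

The Voronoi cell of site s contains exactly those query points closer to s than to any other site. Compute squared distances from q = (4, -5) to each site:
  (3 − 4)² + (-4 − -5)² = 2
  (-3 − 4)² + (0 − -5)² = 74
  (0 − 4)² + (3 − -5)² = 80
  (-6 − 4)² + (-5 − -5)² = 100
Minimum is attained by (3, -4), so q lies in its Voronoi cell.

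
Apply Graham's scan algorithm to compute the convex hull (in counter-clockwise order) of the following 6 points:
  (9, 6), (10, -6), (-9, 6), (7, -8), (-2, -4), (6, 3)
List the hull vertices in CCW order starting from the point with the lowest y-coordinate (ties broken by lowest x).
Hull (CCW) = [(7, -8), (10, -6), (9, 6), (-9, 6), (-2, -4)]

Graham scan procedure:
  1. Find the pivot p₀ = point with lowest y (tie → lowest x): (7, -8).
  2. Sort the remaining points by polar angle around p₀.
  3. Walk through sorted points, maintaining a stack; pop the top while the last three entries make a non-left turn (cross product ≤ 0).
  4. Final stack is the convex hull in CCW order: (7, -8), (10, -6), (9, 6), (-9, 6), (-2, -4).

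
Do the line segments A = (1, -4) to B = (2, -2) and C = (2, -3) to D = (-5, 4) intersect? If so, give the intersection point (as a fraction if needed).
Yes; intersection at (5/3, -8/3) (t = 2/3 on AB, s = 1/21 on CD)

Parametrize AB as A + t(B − A) = (1 + 1 t, -4 + 2 t) and CD as C + s(D − C) = (2 + -7 s, -3 + 7 s). Solve the linear system for (t, s). Determinant = -21 ≠ 0, so a unique intersection of the containing lines exists. Solution: t = 2/3, s = 1/21 — both in [0, 1], so the segments cross. Intersection point: (5/3, -8/3).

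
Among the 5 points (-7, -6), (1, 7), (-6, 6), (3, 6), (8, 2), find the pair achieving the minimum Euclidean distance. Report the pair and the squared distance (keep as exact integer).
Pair = ((1, 7), (3, 6)); squared distance = 5

Compute all C(5, 2) = 10 pairwise squared distances (x_i − x_j)² + (y_i − y_j)². The minimum is 5, attained by the pair ((1, 7), (3, 6)).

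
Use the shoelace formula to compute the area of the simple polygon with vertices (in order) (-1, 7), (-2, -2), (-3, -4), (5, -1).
Area = 75/2

Shoelace formula: Area = (1/2) |Σ_i (x_i · y_{i+1} − x_{i+1} · y_i)| (indices mod n). Compute each cross term:
  (-1)(-2) − (-2)(7) = 16
  (-2)(-4) − (-3)(-2) = 2
  (-3)(-1) − (5)(-4) = 23
  (5)(7) − (-1)(-1) = 34
Sum = 75, so (signed) Area = 75/2 = 75/2, |Area| = 75/2.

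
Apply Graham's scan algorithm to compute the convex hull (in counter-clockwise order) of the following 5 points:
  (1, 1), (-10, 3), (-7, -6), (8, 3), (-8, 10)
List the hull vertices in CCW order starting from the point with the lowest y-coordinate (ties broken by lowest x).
Hull (CCW) = [(-7, -6), (8, 3), (-8, 10), (-10, 3)]

Graham scan procedure:
  1. Find the pivot p₀ = point with lowest y (tie → lowest x): (-7, -6).
  2. Sort the remaining points by polar angle around p₀.
  3. Walk through sorted points, maintaining a stack; pop the top while the last three entries make a non-left turn (cross product ≤ 0).
  4. Final stack is the convex hull in CCW order: (-7, -6), (8, 3), (-8, 10), (-10, 3).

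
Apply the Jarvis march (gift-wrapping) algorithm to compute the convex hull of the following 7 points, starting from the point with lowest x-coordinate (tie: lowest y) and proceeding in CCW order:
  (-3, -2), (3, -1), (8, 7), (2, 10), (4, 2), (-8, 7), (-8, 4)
Hull (CCW) = [(-8, 4), (-3, -2), (3, -1), (8, 7), (2, 10), (-8, 7)]

Jarvis march: at each step, from the current hull vertex p, select the next vertex q as the point such that every other point lies strictly to the left of (or on) the directed line p → q. (Equivalently: for every other point r, the cross product (q − p) × (r − p) ≥ 0.)
Starting point (lowest x, tie lowest y): (-8, 4). Wrap until returning to start. Resulting hull: (-8, 4), (-3, -2), (3, -1), (8, 7), (2, 10), (-8, 7).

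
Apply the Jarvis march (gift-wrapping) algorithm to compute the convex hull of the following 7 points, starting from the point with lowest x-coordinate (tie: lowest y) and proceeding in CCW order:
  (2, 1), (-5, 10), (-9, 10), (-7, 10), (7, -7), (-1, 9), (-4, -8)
Hull (CCW) = [(-9, 10), (-4, -8), (7, -7), (-1, 9), (-5, 10)]

Jarvis march: at each step, from the current hull vertex p, select the next vertex q as the point such that every other point lies strictly to the left of (or on) the directed line p → q. (Equivalently: for every other point r, the cross product (q − p) × (r − p) ≥ 0.)
Starting point (lowest x, tie lowest y): (-9, 10). Wrap until returning to start. Resulting hull: (-9, 10), (-4, -8), (7, -7), (-1, 9), (-5, 10).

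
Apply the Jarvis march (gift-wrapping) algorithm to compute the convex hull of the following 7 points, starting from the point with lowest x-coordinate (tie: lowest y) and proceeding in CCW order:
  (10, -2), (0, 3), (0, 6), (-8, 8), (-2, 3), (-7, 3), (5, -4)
Hull (CCW) = [(-8, 8), (-7, 3), (5, -4), (10, -2), (0, 6)]

Jarvis march: at each step, from the current hull vertex p, select the next vertex q as the point such that every other point lies strictly to the left of (or on) the directed line p → q. (Equivalently: for every other point r, the cross product (q − p) × (r − p) ≥ 0.)
Starting point (lowest x, tie lowest y): (-8, 8). Wrap until returning to start. Resulting hull: (-8, 8), (-7, 3), (5, -4), (10, -2), (0, 6).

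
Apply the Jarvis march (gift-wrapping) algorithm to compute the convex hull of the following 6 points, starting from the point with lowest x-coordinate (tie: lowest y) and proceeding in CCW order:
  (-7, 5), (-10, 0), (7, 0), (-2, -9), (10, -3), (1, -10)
Hull (CCW) = [(-10, 0), (-2, -9), (1, -10), (10, -3), (7, 0), (-7, 5)]

Jarvis march: at each step, from the current hull vertex p, select the next vertex q as the point such that every other point lies strictly to the left of (or on) the directed line p → q. (Equivalently: for every other point r, the cross product (q − p) × (r − p) ≥ 0.)
Starting point (lowest x, tie lowest y): (-10, 0). Wrap until returning to start. Resulting hull: (-10, 0), (-2, -9), (1, -10), (10, -3), (7, 0), (-7, 5).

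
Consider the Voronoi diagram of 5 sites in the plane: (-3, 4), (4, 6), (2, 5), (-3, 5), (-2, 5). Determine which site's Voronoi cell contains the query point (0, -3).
Nearest site = (-3, 4)

The Voronoi cell of site s contains exactly those query points closer to s than to any other site. Compute squared distances from q = (0, -3) to each site:
  (-3 − 0)² + (4 − -3)² = 58
  (-2 − 0)² + (5 − -3)² = 68
  (2 − 0)² + (5 − -3)² = 68
  (-3 − 0)² + (5 − -3)² = 73
  (4 − 0)² + (6 − -3)² = 97
Minimum is attained by (-3, 4), so q lies in its Voronoi cell.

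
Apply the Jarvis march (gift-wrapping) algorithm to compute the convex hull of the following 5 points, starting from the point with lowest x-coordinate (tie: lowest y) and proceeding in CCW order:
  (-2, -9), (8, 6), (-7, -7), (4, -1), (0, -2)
Hull (CCW) = [(-7, -7), (-2, -9), (4, -1), (8, 6)]

Jarvis march: at each step, from the current hull vertex p, select the next vertex q as the point such that every other point lies strictly to the left of (or on) the directed line p → q. (Equivalently: for every other point r, the cross product (q − p) × (r − p) ≥ 0.)
Starting point (lowest x, tie lowest y): (-7, -7). Wrap until returning to start. Resulting hull: (-7, -7), (-2, -9), (4, -1), (8, 6).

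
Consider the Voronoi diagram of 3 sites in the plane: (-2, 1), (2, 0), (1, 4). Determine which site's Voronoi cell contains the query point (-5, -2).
Nearest site = (-2, 1)

The Voronoi cell of site s contains exactly those query points closer to s than to any other site. Compute squared distances from q = (-5, -2) to each site:
  (-2 − -5)² + (1 − -2)² = 18
  (2 − -5)² + (0 − -2)² = 53
  (1 − -5)² + (4 − -2)² = 72
Minimum is attained by (-2, 1), so q lies in its Voronoi cell.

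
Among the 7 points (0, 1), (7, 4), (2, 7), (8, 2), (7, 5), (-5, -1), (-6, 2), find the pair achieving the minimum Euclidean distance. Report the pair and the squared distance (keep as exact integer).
Pair = ((7, 4), (7, 5)); squared distance = 1

Compute all C(7, 2) = 21 pairwise squared distances (x_i − x_j)² + (y_i − y_j)². The minimum is 1, attained by the pair ((7, 4), (7, 5)).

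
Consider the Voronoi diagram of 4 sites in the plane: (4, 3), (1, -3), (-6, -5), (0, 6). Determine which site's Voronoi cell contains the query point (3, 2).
Nearest site = (4, 3)

The Voronoi cell of site s contains exactly those query points closer to s than to any other site. Compute squared distances from q = (3, 2) to each site:
  (4 − 3)² + (3 − 2)² = 2
  (0 − 3)² + (6 − 2)² = 25
  (1 − 3)² + (-3 − 2)² = 29
  (-6 − 3)² + (-5 − 2)² = 130
Minimum is attained by (4, 3), so q lies in its Voronoi cell.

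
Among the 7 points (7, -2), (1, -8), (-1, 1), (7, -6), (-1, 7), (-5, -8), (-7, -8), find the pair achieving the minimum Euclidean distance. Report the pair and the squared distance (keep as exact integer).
Pair = ((-5, -8), (-7, -8)); squared distance = 4

Compute all C(7, 2) = 21 pairwise squared distances (x_i − x_j)² + (y_i − y_j)². The minimum is 4, attained by the pair ((-5, -8), (-7, -8)).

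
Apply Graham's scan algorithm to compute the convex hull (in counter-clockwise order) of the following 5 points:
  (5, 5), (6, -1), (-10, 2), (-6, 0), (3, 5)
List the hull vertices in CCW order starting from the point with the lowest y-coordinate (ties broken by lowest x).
Hull (CCW) = [(6, -1), (5, 5), (3, 5), (-10, 2), (-6, 0)]

Graham scan procedure:
  1. Find the pivot p₀ = point with lowest y (tie → lowest x): (6, -1).
  2. Sort the remaining points by polar angle around p₀.
  3. Walk through sorted points, maintaining a stack; pop the top while the last three entries make a non-left turn (cross product ≤ 0).
  4. Final stack is the convex hull in CCW order: (6, -1), (5, 5), (3, 5), (-10, 2), (-6, 0).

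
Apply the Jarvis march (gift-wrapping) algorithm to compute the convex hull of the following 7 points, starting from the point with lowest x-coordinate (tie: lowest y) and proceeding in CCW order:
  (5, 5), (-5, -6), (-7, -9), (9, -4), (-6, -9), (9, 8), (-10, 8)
Hull (CCW) = [(-10, 8), (-7, -9), (-6, -9), (9, -4), (9, 8)]

Jarvis march: at each step, from the current hull vertex p, select the next vertex q as the point such that every other point lies strictly to the left of (or on) the directed line p → q. (Equivalently: for every other point r, the cross product (q − p) × (r − p) ≥ 0.)
Starting point (lowest x, tie lowest y): (-10, 8). Wrap until returning to start. Resulting hull: (-10, 8), (-7, -9), (-6, -9), (9, -4), (9, 8).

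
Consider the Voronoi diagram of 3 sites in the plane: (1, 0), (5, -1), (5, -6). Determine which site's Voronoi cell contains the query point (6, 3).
Nearest site = (5, -1)

The Voronoi cell of site s contains exactly those query points closer to s than to any other site. Compute squared distances from q = (6, 3) to each site:
  (5 − 6)² + (-1 − 3)² = 17
  (1 − 6)² + (0 − 3)² = 34
  (5 − 6)² + (-6 − 3)² = 82
Minimum is attained by (5, -1), so q lies in its Voronoi cell.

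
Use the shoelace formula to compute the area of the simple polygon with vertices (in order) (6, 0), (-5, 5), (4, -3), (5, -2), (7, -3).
Area = 49/2

Shoelace formula: Area = (1/2) |Σ_i (x_i · y_{i+1} − x_{i+1} · y_i)| (indices mod n). Compute each cross term:
  (6)(5) − (-5)(0) = 30
  (-5)(-3) − (4)(5) = -5
  (4)(-2) − (5)(-3) = 7
  (5)(-3) − (7)(-2) = -1
  (7)(0) − (6)(-3) = 18
Sum = 49, so (signed) Area = 49/2 = 49/2, |Area| = 49/2.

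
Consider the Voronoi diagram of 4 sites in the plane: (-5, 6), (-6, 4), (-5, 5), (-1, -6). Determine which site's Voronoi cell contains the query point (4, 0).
Nearest site = (-1, -6)

The Voronoi cell of site s contains exactly those query points closer to s than to any other site. Compute squared distances from q = (4, 0) to each site:
  (-1 − 4)² + (-6 − 0)² = 61
  (-5 − 4)² + (5 − 0)² = 106
  (-6 − 4)² + (4 − 0)² = 116
  (-5 − 4)² + (6 − 0)² = 117
Minimum is attained by (-1, -6), so q lies in its Voronoi cell.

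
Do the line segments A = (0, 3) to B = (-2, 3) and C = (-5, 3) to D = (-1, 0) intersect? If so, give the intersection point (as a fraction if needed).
No (intersection of containing lines falls outside at least one segment)

Parametrize and solve: t = 5/2, s = 0. At least one of these is outside [0, 1], so the segments do not intersect.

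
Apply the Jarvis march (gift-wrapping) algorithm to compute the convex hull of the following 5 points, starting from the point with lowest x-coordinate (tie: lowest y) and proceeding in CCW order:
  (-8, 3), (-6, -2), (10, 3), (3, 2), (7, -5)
Hull (CCW) = [(-8, 3), (-6, -2), (7, -5), (10, 3)]

Jarvis march: at each step, from the current hull vertex p, select the next vertex q as the point such that every other point lies strictly to the left of (or on) the directed line p → q. (Equivalently: for every other point r, the cross product (q − p) × (r − p) ≥ 0.)
Starting point (lowest x, tie lowest y): (-8, 3). Wrap until returning to start. Resulting hull: (-8, 3), (-6, -2), (7, -5), (10, 3).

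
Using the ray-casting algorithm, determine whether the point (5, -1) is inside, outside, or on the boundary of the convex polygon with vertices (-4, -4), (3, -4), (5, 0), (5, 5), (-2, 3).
The point (5, -1) lies strictly outside the polygon

Cast a horizontal ray to the right from the query point and count how many polygon edges it crosses (each edge strictly once or zero times, handled with the usual half-open convention). 
Parity of crossings → even ⇒ outside.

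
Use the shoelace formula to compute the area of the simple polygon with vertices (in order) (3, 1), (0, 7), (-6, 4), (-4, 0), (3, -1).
Area = 89/2

Shoelace formula: Area = (1/2) |Σ_i (x_i · y_{i+1} − x_{i+1} · y_i)| (indices mod n). Compute each cross term:
  (3)(7) − (0)(1) = 21
  (0)(4) − (-6)(7) = 42
  (-6)(0) − (-4)(4) = 16
  (-4)(-1) − (3)(0) = 4
  (3)(1) − (3)(-1) = 6
Sum = 89, so (signed) Area = 89/2 = 89/2, |Area| = 89/2.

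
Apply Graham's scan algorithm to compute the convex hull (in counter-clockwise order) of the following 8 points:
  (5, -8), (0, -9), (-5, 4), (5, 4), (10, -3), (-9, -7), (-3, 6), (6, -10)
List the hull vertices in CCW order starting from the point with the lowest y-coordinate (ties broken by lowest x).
Hull (CCW) = [(6, -10), (10, -3), (5, 4), (-3, 6), (-5, 4), (-9, -7), (0, -9)]

Graham scan procedure:
  1. Find the pivot p₀ = point with lowest y (tie → lowest x): (6, -10).
  2. Sort the remaining points by polar angle around p₀.
  3. Walk through sorted points, maintaining a stack; pop the top while the last three entries make a non-left turn (cross product ≤ 0).
  4. Final stack is the convex hull in CCW order: (6, -10), (10, -3), (5, 4), (-3, 6), (-5, 4), (-9, -7), (0, -9).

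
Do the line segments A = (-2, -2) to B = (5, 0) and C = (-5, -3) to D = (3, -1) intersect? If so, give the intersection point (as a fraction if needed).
No (intersection of containing lines falls outside at least one segment)

Parametrize and solve: t = -1, s = -1/2. At least one of these is outside [0, 1], so the segments do not intersect.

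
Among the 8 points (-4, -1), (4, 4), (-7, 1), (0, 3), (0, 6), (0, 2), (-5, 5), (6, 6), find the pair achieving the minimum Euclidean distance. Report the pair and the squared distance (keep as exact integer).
Pair = ((0, 3), (0, 2)); squared distance = 1

Compute all C(8, 2) = 28 pairwise squared distances (x_i − x_j)² + (y_i − y_j)². The minimum is 1, attained by the pair ((0, 3), (0, 2)).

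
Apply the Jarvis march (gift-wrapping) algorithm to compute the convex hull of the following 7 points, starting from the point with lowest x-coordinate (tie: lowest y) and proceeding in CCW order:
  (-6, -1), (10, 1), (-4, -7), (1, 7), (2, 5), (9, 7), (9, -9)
Hull (CCW) = [(-6, -1), (-4, -7), (9, -9), (10, 1), (9, 7), (1, 7)]

Jarvis march: at each step, from the current hull vertex p, select the next vertex q as the point such that every other point lies strictly to the left of (or on) the directed line p → q. (Equivalently: for every other point r, the cross product (q − p) × (r − p) ≥ 0.)
Starting point (lowest x, tie lowest y): (-6, -1). Wrap until returning to start. Resulting hull: (-6, -1), (-4, -7), (9, -9), (10, 1), (9, 7), (1, 7).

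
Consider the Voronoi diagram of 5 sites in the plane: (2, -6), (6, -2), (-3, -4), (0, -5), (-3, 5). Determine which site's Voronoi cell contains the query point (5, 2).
Nearest site = (6, -2)

The Voronoi cell of site s contains exactly those query points closer to s than to any other site. Compute squared distances from q = (5, 2) to each site:
  (6 − 5)² + (-2 − 2)² = 17
  (-3 − 5)² + (5 − 2)² = 73
  (2 − 5)² + (-6 − 2)² = 73
  (0 − 5)² + (-5 − 2)² = 74
  (-3 − 5)² + (-4 − 2)² = 100
Minimum is attained by (6, -2), so q lies in its Voronoi cell.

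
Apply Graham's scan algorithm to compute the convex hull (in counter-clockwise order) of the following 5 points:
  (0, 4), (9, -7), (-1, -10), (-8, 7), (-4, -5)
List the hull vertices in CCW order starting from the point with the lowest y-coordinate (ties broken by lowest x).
Hull (CCW) = [(-1, -10), (9, -7), (0, 4), (-8, 7), (-4, -5)]

Graham scan procedure:
  1. Find the pivot p₀ = point with lowest y (tie → lowest x): (-1, -10).
  2. Sort the remaining points by polar angle around p₀.
  3. Walk through sorted points, maintaining a stack; pop the top while the last three entries make a non-left turn (cross product ≤ 0).
  4. Final stack is the convex hull in CCW order: (-1, -10), (9, -7), (0, 4), (-8, 7), (-4, -5).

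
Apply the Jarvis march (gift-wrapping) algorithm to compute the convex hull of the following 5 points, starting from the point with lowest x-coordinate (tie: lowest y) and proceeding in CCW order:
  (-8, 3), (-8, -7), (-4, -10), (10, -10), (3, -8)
Hull (CCW) = [(-8, -7), (-4, -10), (10, -10), (-8, 3)]

Jarvis march: at each step, from the current hull vertex p, select the next vertex q as the point such that every other point lies strictly to the left of (or on) the directed line p → q. (Equivalently: for every other point r, the cross product (q − p) × (r − p) ≥ 0.)
Starting point (lowest x, tie lowest y): (-8, -7). Wrap until returning to start. Resulting hull: (-8, -7), (-4, -10), (10, -10), (-8, 3).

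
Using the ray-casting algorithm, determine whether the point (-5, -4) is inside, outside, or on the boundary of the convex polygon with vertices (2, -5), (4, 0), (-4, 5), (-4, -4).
The point (-5, -4) lies strictly outside the polygon

Cast a horizontal ray to the right from the query point and count how many polygon edges it crosses (each edge strictly once or zero times, handled with the usual half-open convention). 
Parity of crossings → even ⇒ outside.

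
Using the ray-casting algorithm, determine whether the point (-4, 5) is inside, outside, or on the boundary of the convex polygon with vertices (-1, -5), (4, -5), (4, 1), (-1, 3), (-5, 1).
The point (-4, 5) lies strictly outside the polygon

Cast a horizontal ray to the right from the query point and count how many polygon edges it crosses (each edge strictly once or zero times, handled with the usual half-open convention). 
Parity of crossings → even ⇒ outside.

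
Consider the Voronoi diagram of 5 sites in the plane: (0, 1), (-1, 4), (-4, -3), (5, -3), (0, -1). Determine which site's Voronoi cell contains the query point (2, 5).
Nearest site = (-1, 4)

The Voronoi cell of site s contains exactly those query points closer to s than to any other site. Compute squared distances from q = (2, 5) to each site:
  (-1 − 2)² + (4 − 5)² = 10
  (0 − 2)² + (1 − 5)² = 20
  (0 − 2)² + (-1 − 5)² = 40
  (5 − 2)² + (-3 − 5)² = 73
  (-4 − 2)² + (-3 − 5)² = 100
Minimum is attained by (-1, 4), so q lies in its Voronoi cell.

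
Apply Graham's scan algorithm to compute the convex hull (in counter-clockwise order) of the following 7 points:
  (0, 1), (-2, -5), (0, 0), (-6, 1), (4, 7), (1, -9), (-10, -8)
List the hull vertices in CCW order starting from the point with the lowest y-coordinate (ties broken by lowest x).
Hull (CCW) = [(1, -9), (4, 7), (-6, 1), (-10, -8)]

Graham scan procedure:
  1. Find the pivot p₀ = point with lowest y (tie → lowest x): (1, -9).
  2. Sort the remaining points by polar angle around p₀.
  3. Walk through sorted points, maintaining a stack; pop the top while the last three entries make a non-left turn (cross product ≤ 0).
  4. Final stack is the convex hull in CCW order: (1, -9), (4, 7), (-6, 1), (-10, -8).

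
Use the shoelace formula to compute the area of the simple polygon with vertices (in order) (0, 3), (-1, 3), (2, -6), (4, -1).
Area = 37/2

Shoelace formula: Area = (1/2) |Σ_i (x_i · y_{i+1} − x_{i+1} · y_i)| (indices mod n). Compute each cross term:
  (0)(3) − (-1)(3) = 3
  (-1)(-6) − (2)(3) = 0
  (2)(-1) − (4)(-6) = 22
  (4)(3) − (0)(-1) = 12
Sum = 37, so (signed) Area = 37/2 = 37/2, |Area| = 37/2.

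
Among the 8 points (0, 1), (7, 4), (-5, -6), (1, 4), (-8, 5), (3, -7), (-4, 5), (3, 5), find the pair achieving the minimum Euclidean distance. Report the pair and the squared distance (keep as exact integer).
Pair = ((1, 4), (3, 5)); squared distance = 5

Compute all C(8, 2) = 28 pairwise squared distances (x_i − x_j)² + (y_i − y_j)². The minimum is 5, attained by the pair ((1, 4), (3, 5)).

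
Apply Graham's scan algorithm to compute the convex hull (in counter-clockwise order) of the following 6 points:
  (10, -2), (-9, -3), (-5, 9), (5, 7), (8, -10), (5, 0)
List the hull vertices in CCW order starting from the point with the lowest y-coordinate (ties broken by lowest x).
Hull (CCW) = [(8, -10), (10, -2), (5, 7), (-5, 9), (-9, -3)]

Graham scan procedure:
  1. Find the pivot p₀ = point with lowest y (tie → lowest x): (8, -10).
  2. Sort the remaining points by polar angle around p₀.
  3. Walk through sorted points, maintaining a stack; pop the top while the last three entries make a non-left turn (cross product ≤ 0).
  4. Final stack is the convex hull in CCW order: (8, -10), (10, -2), (5, 7), (-5, 9), (-9, -3).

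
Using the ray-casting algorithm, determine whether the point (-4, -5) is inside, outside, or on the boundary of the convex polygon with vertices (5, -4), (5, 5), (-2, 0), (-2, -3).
The point (-4, -5) lies strictly outside the polygon

Cast a horizontal ray to the right from the query point and count how many polygon edges it crosses (each edge strictly once or zero times, handled with the usual half-open convention). 
Parity of crossings → even ⇒ outside.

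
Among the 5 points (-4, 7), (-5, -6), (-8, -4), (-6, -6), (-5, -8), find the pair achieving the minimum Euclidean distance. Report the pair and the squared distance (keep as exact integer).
Pair = ((-5, -6), (-6, -6)); squared distance = 1

Compute all C(5, 2) = 10 pairwise squared distances (x_i − x_j)² + (y_i − y_j)². The minimum is 1, attained by the pair ((-5, -6), (-6, -6)).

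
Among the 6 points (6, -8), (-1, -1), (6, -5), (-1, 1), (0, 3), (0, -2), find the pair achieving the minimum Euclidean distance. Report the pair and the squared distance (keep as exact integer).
Pair = ((-1, -1), (0, -2)); squared distance = 2

Compute all C(6, 2) = 15 pairwise squared distances (x_i − x_j)² + (y_i − y_j)². The minimum is 2, attained by the pair ((-1, -1), (0, -2)).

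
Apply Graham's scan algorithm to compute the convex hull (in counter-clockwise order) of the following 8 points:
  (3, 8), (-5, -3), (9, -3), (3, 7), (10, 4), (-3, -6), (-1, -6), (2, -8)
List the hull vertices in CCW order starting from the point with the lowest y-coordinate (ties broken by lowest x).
Hull (CCW) = [(2, -8), (9, -3), (10, 4), (3, 8), (-5, -3), (-3, -6)]

Graham scan procedure:
  1. Find the pivot p₀ = point with lowest y (tie → lowest x): (2, -8).
  2. Sort the remaining points by polar angle around p₀.
  3. Walk through sorted points, maintaining a stack; pop the top while the last three entries make a non-left turn (cross product ≤ 0).
  4. Final stack is the convex hull in CCW order: (2, -8), (9, -3), (10, 4), (3, 8), (-5, -3), (-3, -6).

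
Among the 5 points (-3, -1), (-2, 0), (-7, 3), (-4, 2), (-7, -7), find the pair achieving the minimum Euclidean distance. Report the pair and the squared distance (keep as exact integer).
Pair = ((-3, -1), (-2, 0)); squared distance = 2

Compute all C(5, 2) = 10 pairwise squared distances (x_i − x_j)² + (y_i − y_j)². The minimum is 2, attained by the pair ((-3, -1), (-2, 0)).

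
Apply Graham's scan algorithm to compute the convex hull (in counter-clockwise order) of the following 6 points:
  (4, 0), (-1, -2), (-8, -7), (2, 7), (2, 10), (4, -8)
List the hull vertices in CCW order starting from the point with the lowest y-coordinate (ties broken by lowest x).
Hull (CCW) = [(4, -8), (4, 0), (2, 10), (-8, -7)]

Graham scan procedure:
  1. Find the pivot p₀ = point with lowest y (tie → lowest x): (4, -8).
  2. Sort the remaining points by polar angle around p₀.
  3. Walk through sorted points, maintaining a stack; pop the top while the last three entries make a non-left turn (cross product ≤ 0).
  4. Final stack is the convex hull in CCW order: (4, -8), (4, 0), (2, 10), (-8, -7).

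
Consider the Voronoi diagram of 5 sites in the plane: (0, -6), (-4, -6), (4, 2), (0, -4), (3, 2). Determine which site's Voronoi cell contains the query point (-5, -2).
Nearest site = (-4, -6)

The Voronoi cell of site s contains exactly those query points closer to s than to any other site. Compute squared distances from q = (-5, -2) to each site:
  (-4 − -5)² + (-6 − -2)² = 17
  (0 − -5)² + (-4 − -2)² = 29
  (0 − -5)² + (-6 − -2)² = 41
  (3 − -5)² + (2 − -2)² = 80
  (4 − -5)² + (2 − -2)² = 97
Minimum is attained by (-4, -6), so q lies in its Voronoi cell.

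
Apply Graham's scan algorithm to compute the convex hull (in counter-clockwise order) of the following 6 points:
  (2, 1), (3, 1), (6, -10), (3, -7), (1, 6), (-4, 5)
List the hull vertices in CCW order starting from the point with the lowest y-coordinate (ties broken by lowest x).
Hull (CCW) = [(6, -10), (3, 1), (1, 6), (-4, 5), (3, -7)]

Graham scan procedure:
  1. Find the pivot p₀ = point with lowest y (tie → lowest x): (6, -10).
  2. Sort the remaining points by polar angle around p₀.
  3. Walk through sorted points, maintaining a stack; pop the top while the last three entries make a non-left turn (cross product ≤ 0).
  4. Final stack is the convex hull in CCW order: (6, -10), (3, 1), (1, 6), (-4, 5), (3, -7).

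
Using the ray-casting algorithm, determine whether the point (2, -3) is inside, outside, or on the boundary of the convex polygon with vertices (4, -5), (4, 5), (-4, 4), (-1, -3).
The point (2, -3) lies strictly inside the polygon

Cast a horizontal ray to the right from the query point and count how many polygon edges it crosses (each edge strictly once or zero times, handled with the usual half-open convention). 
Parity of crossings → odd ⇒ inside.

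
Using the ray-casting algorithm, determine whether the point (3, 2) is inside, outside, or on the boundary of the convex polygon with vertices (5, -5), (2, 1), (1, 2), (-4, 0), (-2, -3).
The point (3, 2) lies strictly outside the polygon

Cast a horizontal ray to the right from the query point and count how many polygon edges it crosses (each edge strictly once or zero times, handled with the usual half-open convention). 
Parity of crossings → even ⇒ outside.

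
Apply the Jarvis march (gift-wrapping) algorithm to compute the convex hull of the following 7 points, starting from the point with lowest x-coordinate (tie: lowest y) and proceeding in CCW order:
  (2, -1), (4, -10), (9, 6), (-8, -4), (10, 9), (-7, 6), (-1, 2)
Hull (CCW) = [(-8, -4), (4, -10), (10, 9), (-7, 6)]

Jarvis march: at each step, from the current hull vertex p, select the next vertex q as the point such that every other point lies strictly to the left of (or on) the directed line p → q. (Equivalently: for every other point r, the cross product (q − p) × (r − p) ≥ 0.)
Starting point (lowest x, tie lowest y): (-8, -4). Wrap until returning to start. Resulting hull: (-8, -4), (4, -10), (10, 9), (-7, 6).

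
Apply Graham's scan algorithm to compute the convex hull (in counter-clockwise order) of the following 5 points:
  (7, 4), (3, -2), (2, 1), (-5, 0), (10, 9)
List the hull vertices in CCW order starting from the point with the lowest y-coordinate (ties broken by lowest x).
Hull (CCW) = [(3, -2), (7, 4), (10, 9), (-5, 0)]

Graham scan procedure:
  1. Find the pivot p₀ = point with lowest y (tie → lowest x): (3, -2).
  2. Sort the remaining points by polar angle around p₀.
  3. Walk through sorted points, maintaining a stack; pop the top while the last three entries make a non-left turn (cross product ≤ 0).
  4. Final stack is the convex hull in CCW order: (3, -2), (7, 4), (10, 9), (-5, 0).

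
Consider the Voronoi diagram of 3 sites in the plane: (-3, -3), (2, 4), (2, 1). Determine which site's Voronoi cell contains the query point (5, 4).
Nearest site = (2, 4)

The Voronoi cell of site s contains exactly those query points closer to s than to any other site. Compute squared distances from q = (5, 4) to each site:
  (2 − 5)² + (4 − 4)² = 9
  (2 − 5)² + (1 − 4)² = 18
  (-3 − 5)² + (-3 − 4)² = 113
Minimum is attained by (2, 4), so q lies in its Voronoi cell.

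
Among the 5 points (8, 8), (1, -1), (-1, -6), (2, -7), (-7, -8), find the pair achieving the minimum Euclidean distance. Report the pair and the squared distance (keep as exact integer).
Pair = ((-1, -6), (2, -7)); squared distance = 10

Compute all C(5, 2) = 10 pairwise squared distances (x_i − x_j)² + (y_i − y_j)². The minimum is 10, attained by the pair ((-1, -6), (2, -7)).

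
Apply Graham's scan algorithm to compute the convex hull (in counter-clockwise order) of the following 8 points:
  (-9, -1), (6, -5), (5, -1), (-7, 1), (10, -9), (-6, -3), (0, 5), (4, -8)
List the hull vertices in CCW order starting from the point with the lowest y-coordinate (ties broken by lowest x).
Hull (CCW) = [(10, -9), (5, -1), (0, 5), (-7, 1), (-9, -1), (-6, -3), (4, -8)]

Graham scan procedure:
  1. Find the pivot p₀ = point with lowest y (tie → lowest x): (10, -9).
  2. Sort the remaining points by polar angle around p₀.
  3. Walk through sorted points, maintaining a stack; pop the top while the last three entries make a non-left turn (cross product ≤ 0).
  4. Final stack is the convex hull in CCW order: (10, -9), (5, -1), (0, 5), (-7, 1), (-9, -1), (-6, -3), (4, -8).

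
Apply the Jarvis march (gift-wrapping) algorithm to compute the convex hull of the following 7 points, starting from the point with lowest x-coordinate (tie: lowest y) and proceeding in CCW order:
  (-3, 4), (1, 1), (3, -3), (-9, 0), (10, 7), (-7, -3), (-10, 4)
Hull (CCW) = [(-10, 4), (-9, 0), (-7, -3), (3, -3), (10, 7)]

Jarvis march: at each step, from the current hull vertex p, select the next vertex q as the point such that every other point lies strictly to the left of (or on) the directed line p → q. (Equivalently: for every other point r, the cross product (q − p) × (r − p) ≥ 0.)
Starting point (lowest x, tie lowest y): (-10, 4). Wrap until returning to start. Resulting hull: (-10, 4), (-9, 0), (-7, -3), (3, -3), (10, 7).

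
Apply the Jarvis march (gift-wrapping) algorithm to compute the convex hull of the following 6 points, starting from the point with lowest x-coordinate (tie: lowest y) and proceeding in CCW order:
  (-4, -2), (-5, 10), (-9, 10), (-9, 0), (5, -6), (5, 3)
Hull (CCW) = [(-9, 0), (5, -6), (5, 3), (-5, 10), (-9, 10)]

Jarvis march: at each step, from the current hull vertex p, select the next vertex q as the point such that every other point lies strictly to the left of (or on) the directed line p → q. (Equivalently: for every other point r, the cross product (q − p) × (r − p) ≥ 0.)
Starting point (lowest x, tie lowest y): (-9, 0). Wrap until returning to start. Resulting hull: (-9, 0), (5, -6), (5, 3), (-5, 10), (-9, 10).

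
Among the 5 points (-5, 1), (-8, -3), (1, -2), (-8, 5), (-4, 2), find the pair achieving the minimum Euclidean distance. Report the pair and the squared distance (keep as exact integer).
Pair = ((-5, 1), (-4, 2)); squared distance = 2

Compute all C(5, 2) = 10 pairwise squared distances (x_i − x_j)² + (y_i − y_j)². The minimum is 2, attained by the pair ((-5, 1), (-4, 2)).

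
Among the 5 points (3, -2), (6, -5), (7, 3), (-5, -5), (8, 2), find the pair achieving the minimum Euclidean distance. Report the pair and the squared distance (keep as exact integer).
Pair = ((7, 3), (8, 2)); squared distance = 2

Compute all C(5, 2) = 10 pairwise squared distances (x_i − x_j)² + (y_i − y_j)². The minimum is 2, attained by the pair ((7, 3), (8, 2)).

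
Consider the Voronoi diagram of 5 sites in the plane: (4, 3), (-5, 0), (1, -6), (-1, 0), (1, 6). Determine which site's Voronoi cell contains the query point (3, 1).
Nearest site = (4, 3)

The Voronoi cell of site s contains exactly those query points closer to s than to any other site. Compute squared distances from q = (3, 1) to each site:
  (4 − 3)² + (3 − 1)² = 5
  (-1 − 3)² + (0 − 1)² = 17
  (1 − 3)² + (6 − 1)² = 29
  (1 − 3)² + (-6 − 1)² = 53
  (-5 − 3)² + (0 − 1)² = 65
Minimum is attained by (4, 3), so q lies in its Voronoi cell.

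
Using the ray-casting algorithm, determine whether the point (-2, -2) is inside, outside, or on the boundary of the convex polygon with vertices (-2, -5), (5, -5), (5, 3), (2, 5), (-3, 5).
The point (-2, -2) lies strictly inside the polygon

Cast a horizontal ray to the right from the query point and count how many polygon edges it crosses (each edge strictly once or zero times, handled with the usual half-open convention). 
Parity of crossings → odd ⇒ inside.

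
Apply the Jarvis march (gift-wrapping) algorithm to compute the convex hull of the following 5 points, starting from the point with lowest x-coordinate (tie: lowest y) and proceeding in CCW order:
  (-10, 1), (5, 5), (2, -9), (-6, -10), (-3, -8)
Hull (CCW) = [(-10, 1), (-6, -10), (2, -9), (5, 5)]

Jarvis march: at each step, from the current hull vertex p, select the next vertex q as the point such that every other point lies strictly to the left of (or on) the directed line p → q. (Equivalently: for every other point r, the cross product (q − p) × (r − p) ≥ 0.)
Starting point (lowest x, tie lowest y): (-10, 1). Wrap until returning to start. Resulting hull: (-10, 1), (-6, -10), (2, -9), (5, 5).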